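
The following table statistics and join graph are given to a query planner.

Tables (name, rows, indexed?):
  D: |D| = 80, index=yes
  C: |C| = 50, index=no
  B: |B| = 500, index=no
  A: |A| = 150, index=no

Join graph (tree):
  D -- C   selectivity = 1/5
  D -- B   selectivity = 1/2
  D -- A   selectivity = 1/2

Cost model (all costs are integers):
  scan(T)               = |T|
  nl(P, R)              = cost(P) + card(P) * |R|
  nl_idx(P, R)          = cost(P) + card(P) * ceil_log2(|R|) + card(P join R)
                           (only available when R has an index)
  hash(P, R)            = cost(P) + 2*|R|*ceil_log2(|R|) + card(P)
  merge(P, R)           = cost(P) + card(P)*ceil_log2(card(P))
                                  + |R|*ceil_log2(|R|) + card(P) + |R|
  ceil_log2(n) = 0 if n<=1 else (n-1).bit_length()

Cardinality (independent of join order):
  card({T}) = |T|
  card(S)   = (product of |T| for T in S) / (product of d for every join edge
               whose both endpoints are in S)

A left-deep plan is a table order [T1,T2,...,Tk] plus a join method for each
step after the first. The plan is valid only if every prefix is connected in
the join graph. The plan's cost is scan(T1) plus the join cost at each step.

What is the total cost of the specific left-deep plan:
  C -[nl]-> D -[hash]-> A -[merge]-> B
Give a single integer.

1032250

step 1: scan C: cost=50, card=50
step 2: join D via nl
    card(P join D) = 50*80/(5) = 800
    cost = 50 + 50*80 = 4050
step 3: join A via hash
    card(P join A) = 800*150/(2) = 60000
    cost = 4050 + 2*150*8 + 800 = 7250
step 4: join B via merge
    card(P join B) = 60000*500/(2) = 15000000
    cost = 7250 + 60000*16 + 500*9 + 60000 + 500 = 1032250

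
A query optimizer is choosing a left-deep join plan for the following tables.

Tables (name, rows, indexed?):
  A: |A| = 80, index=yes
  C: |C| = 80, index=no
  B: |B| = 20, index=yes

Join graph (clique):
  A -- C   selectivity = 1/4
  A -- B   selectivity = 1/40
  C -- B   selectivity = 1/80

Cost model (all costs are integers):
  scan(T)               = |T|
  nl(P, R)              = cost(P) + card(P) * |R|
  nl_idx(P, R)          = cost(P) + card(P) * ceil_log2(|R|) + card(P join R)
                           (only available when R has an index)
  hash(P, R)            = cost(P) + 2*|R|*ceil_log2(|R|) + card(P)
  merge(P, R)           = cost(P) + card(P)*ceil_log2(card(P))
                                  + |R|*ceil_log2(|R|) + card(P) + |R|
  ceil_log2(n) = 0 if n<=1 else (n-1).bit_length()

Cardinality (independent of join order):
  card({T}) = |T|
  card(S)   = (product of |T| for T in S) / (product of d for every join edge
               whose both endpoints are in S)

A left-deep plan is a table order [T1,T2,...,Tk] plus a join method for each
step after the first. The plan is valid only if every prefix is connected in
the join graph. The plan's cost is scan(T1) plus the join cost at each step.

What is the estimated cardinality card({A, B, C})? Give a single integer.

Tables in S: A(80), B(20), C(80)
Edges inside S: A-C(d=4), A-B(d=40), C-B(d=80)
numerator = 80 * 20 * 80 = 128000
denominator = 4 * 40 * 80 = 12800
card(S) = 128000 / 12800 = 10

10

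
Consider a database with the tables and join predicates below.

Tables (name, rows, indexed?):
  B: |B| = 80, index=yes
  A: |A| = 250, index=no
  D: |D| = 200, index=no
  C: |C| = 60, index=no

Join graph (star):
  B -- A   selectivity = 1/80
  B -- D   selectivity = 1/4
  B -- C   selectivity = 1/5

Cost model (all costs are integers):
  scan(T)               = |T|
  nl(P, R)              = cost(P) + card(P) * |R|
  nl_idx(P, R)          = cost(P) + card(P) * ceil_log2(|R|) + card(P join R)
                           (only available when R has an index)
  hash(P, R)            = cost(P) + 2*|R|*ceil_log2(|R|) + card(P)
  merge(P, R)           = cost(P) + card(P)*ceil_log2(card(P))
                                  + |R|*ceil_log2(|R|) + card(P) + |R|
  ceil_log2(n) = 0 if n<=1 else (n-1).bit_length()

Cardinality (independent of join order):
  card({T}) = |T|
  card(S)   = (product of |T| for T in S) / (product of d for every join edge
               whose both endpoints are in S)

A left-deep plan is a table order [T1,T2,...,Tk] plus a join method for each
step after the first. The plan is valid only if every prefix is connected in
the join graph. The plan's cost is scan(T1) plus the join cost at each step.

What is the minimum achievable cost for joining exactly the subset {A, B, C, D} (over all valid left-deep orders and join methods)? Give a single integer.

Selinger DP over subsets of {A,B,C,D}:
  {B}: scan cost=80, card=80
  {A}: scan cost=250, card=250
  {D}: scan cost=200, card=200
  {C}: scan cost=60, card=60
  {AB}: card=250; try (B,hash)→1620, (B,nl_idx)→2250, (A,merge)→2970, (B,merge)→3140, (A,hash)→4160, (A,nl)→20080 …(+1); best=1620 via (B,hash)
  {BD}: card=4000; try (B,hash)→1520, (D,merge)→2520, (B,merge)→2640, (D,hash)→3360, (B,nl_idx)→5600, (D,nl)→16080 …(+1); best=1520 via (B,hash)
  {BC}: card=960; try (C,hash)→880, (B,merge)→1120, (C,merge)→1140, (B,hash)→1240, (B,nl_idx)→1440, (B,nl)→4860 …(+1); best=880 via (C,hash)
  {ABD}: card=12500; try (D,hash)→5070, (D,merge)→5670, (A,hash)→9520, (D,nl)→51620, (A,merge)→55770, (A,nl)→1001520; best=5070 via (D,hash)
  {ABC}: card=3000; try (C,hash)→2590, (C,merge)→4290, (A,hash)→5840, (A,merge)→13690, (C,nl)→16620, (A,nl)→240880; best=2590 via (C,hash)
  {BCD}: card=48000; try (D,hash)→5040, (C,hash)→6240, (D,merge)→13240, (C,merge)→53940, (D,nl)→192880, (C,nl)→241520; best=5040 via (D,hash)
  {ABCD}: card=150000; try (D,hash)→8790, (C,hash)→18290, (D,merge)→43390, (A,hash)→57040, (C,merge)→192990, (D,nl)→602590 …(+3); best=8790 via (D,hash)

8790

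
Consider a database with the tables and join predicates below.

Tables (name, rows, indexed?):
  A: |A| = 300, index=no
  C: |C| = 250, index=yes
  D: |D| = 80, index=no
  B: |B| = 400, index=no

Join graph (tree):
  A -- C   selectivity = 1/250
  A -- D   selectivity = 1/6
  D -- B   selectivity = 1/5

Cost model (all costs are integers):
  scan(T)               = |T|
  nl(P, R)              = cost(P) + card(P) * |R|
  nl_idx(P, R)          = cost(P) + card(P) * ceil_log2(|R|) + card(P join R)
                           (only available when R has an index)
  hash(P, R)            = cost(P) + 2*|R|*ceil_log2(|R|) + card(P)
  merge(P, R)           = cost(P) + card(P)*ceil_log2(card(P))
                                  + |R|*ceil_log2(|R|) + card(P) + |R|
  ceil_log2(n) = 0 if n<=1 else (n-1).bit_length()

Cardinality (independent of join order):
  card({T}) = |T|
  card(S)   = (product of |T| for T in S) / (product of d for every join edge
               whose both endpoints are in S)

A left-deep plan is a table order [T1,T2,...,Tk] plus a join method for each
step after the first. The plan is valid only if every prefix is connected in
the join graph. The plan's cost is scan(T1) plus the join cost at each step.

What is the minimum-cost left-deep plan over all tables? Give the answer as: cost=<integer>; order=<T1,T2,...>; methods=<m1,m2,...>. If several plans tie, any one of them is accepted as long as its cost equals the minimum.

Selinger DP (subsets sized 1..n):
  {A}: scan cost=300, card=300
  {C}: scan cost=250, card=250
  {D}: scan cost=80, card=80
  {B}: scan cost=400, card=400
  {AC}: card=300; try (C,nl_idx)→3000, (C,hash)→4600, (A,merge)→5500, (C,merge)→5550, (A,hash)→5900, (A,nl)→75250 …(+1); best=3000 via (C,nl_idx)
  {AD}: card=4000; try (D,hash)→1720, (A,merge)→3720, (D,merge)→3940, (A,hash)→5560, (A,nl)→24080, (D,nl)→24300; best=1720 via (D,hash)
  {BD}: card=6400; try (D,hash)→1920, (B,merge)→4720, (D,merge)→5040, (B,hash)→7360, (B,nl)→32080, (D,nl)→32400; best=1920 via (D,hash)
  {ACD}: card=4000; try (D,hash)→4420, (D,merge)→6640, (C,hash)→9720, (D,nl)→27000, (C,nl_idx)→37720, (C,merge)→55970 …(+1); best=4420 via (D,hash)
  {ABD}: card=320000; try (B,hash)→12920, (A,hash)→13720, (B,merge)→57720, (A,merge)→94520, (B,nl)→1601720, (A,nl)→1921920; best=12920 via (B,hash)
  {ABCD}: card=320000; try (B,hash)→15620, (B,merge)→60420, (C,hash)→336920, (B,nl)→1604420, (C,nl_idx)→2892920, (C,merge)→6415170 …(+1); best=15620 via (B,hash)

cost=15620; order=A,C,D,B; methods=nl_idx,hash,hash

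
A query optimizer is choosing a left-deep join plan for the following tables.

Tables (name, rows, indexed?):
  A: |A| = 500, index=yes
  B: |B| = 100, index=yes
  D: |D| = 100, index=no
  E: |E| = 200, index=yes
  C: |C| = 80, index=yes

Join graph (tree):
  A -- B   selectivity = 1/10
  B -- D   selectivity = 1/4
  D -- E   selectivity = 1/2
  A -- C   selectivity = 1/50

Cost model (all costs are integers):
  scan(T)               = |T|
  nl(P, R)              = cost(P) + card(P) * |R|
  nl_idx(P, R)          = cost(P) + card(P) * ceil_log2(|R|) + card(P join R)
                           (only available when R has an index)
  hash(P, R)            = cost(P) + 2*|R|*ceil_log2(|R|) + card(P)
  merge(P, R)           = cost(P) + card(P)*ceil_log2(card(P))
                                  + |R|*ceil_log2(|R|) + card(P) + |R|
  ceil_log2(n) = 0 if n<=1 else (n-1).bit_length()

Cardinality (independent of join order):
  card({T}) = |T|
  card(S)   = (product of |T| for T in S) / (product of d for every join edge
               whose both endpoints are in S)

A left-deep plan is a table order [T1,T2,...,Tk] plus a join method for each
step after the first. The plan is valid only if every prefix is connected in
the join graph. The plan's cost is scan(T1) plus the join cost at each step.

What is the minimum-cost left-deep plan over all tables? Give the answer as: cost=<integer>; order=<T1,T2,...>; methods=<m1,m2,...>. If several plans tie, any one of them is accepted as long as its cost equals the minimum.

Selinger DP (subsets sized 1..n):
  {A}: scan cost=500, card=500
  {B}: scan cost=100, card=100
  {D}: scan cost=100, card=100
  {E}: scan cost=200, card=200
  {C}: scan cost=80, card=80
  {AB}: card=5000; try (B,hash)→2400, (A,merge)→5900, (A,nl_idx)→6000, (B,merge)→6300, (B,nl_idx)→9000, (A,hash)→9200 …(+2); best=2400 via (B,hash)
  {AC}: card=800; try (A,nl_idx)→1600, (C,hash)→2120, (C,nl_idx)→4800, (A,merge)→5720, (C,merge)→6140, (A,hash)→9160 …(+2); best=1600 via (A,nl_idx)
  {BD}: card=2500; try (D,hash)→1600, (B,hash)→1600, (D,merge)→1700, (B,merge)→1700, (B,nl_idx)→3300, (D,nl)→10100 …(+1); best=1600 via (D,hash)
  {DE}: card=10000; try (D,hash)→1800, (E,merge)→2700, (D,merge)→2800, (E,hash)→3400, (E,nl_idx)→10900, (E,nl)→20100 …(+1); best=1800 via (D,hash)
  {ABD}: card=125000; try (D,hash)→8800, (A,hash)→13100, (A,merge)→39100, (D,merge)→73200, (A,nl_idx)→149100, (D,nl)→502400 …(+1); best=8800 via (D,hash)
  {ABC}: card=8000; try (B,hash)→3800, (C,hash)→8520, (B,merge)→11200, (B,nl_idx)→15200, (C,nl_idx)→45400, (C,merge)→73040 …(+2); best=3800 via (B,hash)
  {BDE}: card=250000; try (E,hash)→7300, (B,hash)→13200, (E,merge)→35900, (B,merge)→152600, (E,nl_idx)→271600, (B,nl_idx)→321800 …(+2); best=7300 via (E,hash)
  {ABDE}: card=12500000; try (E,hash)→137000, (A,hash)→266300, (E,merge)→2260600, (A,merge)→4762300, (E,nl_idx)→13508800, (A,nl_idx)→14757300 …(+2); best=137000 via (E,hash)
  {ABCD}: card=200000; try (D,hash)→13200, (D,merge)→116600, (C,hash)→134920, (D,nl)→803800, (C,nl_idx)→1083800, (C,merge)→2259440 …(+1); best=13200 via (D,hash)
  {ABCDE}: card=20000000; try (E,hash)→216400, (E,merge)→3815000, (C,hash)→12638120, (E,nl_idx)→21613200, (E,nl)→40013200, (C,nl_idx)→107637000 …(+2); best=216400 via (E,hash)

cost=216400; order=C,A,B,D,E; methods=nl_idx,hash,hash,hash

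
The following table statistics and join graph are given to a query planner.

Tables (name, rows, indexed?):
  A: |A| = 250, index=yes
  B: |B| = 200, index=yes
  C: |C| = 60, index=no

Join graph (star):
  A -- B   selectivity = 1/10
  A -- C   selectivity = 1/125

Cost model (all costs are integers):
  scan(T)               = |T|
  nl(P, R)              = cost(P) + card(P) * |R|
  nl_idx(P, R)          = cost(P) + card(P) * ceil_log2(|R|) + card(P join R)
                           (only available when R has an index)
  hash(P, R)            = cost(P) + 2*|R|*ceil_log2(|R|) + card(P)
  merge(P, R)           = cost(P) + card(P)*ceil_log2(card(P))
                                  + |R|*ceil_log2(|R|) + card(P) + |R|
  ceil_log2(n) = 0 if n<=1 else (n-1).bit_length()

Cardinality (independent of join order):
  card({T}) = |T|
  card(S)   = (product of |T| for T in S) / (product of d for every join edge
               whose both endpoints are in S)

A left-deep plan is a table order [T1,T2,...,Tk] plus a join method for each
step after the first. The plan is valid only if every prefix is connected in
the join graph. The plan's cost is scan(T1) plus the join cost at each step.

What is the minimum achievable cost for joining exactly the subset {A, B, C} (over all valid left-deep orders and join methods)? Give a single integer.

3420

Selinger DP over subsets of {A,B,C}:
  {A}: scan cost=250, card=250
  {B}: scan cost=200, card=200
  {C}: scan cost=60, card=60
  {AB}: card=5000; try (B,hash)→3700, (A,merge)→4250, (B,merge)→4300, (A,hash)→4400, (A,nl_idx)→6800, (B,nl_idx)→7250 …(+2); best=3700 via (B,hash)
  {AC}: card=120; try (A,nl_idx)→660, (C,hash)→1220, (A,merge)→2730, (C,merge)→2920, (A,hash)→4120, (A,nl)→15060 …(+1); best=660 via (A,nl_idx)
  {ABC}: card=2400; try (B,merge)→3420, (B,hash)→3980, (B,nl_idx)→4020, (C,hash)→9420, (B,nl)→24660, (C,merge)→74120 …(+1); best=3420 via (B,merge)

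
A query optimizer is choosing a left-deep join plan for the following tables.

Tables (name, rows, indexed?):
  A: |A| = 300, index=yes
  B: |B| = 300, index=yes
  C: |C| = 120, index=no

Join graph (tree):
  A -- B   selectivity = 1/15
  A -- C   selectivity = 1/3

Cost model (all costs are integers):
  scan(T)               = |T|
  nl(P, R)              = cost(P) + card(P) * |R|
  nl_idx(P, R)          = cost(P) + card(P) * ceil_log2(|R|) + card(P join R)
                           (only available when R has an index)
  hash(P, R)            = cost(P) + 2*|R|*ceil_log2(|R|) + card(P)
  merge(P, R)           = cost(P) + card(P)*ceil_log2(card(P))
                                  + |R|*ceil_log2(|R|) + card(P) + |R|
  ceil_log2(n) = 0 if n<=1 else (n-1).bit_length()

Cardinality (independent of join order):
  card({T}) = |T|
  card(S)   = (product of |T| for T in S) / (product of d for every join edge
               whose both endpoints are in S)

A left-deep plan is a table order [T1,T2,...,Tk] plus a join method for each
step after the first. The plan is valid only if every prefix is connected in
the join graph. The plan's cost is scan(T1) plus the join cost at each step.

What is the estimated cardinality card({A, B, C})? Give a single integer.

Tables in S: A(300), B(300), C(120)
Edges inside S: A-B(d=15), A-C(d=3)
numerator = 300 * 300 * 120 = 10800000
denominator = 15 * 3 = 45
card(S) = 10800000 / 45 = 240000

240000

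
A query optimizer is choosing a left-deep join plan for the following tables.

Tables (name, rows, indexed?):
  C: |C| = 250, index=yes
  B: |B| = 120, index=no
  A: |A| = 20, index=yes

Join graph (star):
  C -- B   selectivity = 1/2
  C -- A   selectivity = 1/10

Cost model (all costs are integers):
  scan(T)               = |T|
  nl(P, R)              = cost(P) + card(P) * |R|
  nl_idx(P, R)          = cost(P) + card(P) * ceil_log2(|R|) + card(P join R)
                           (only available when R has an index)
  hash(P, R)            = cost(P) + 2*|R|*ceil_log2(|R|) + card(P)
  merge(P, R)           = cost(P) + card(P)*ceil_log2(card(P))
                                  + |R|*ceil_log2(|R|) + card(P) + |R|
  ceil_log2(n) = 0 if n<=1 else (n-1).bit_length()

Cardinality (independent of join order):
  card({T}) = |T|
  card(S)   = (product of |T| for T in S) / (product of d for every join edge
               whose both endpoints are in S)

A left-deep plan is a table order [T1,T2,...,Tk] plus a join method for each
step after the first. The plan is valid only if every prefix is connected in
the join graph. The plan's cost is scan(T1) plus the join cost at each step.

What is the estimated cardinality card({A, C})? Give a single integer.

500

Tables in S: A(20), C(250)
Edges inside S: C-A(d=10)
numerator = 20 * 250 = 5000
denominator = 10 = 10
card(S) = 5000 / 10 = 500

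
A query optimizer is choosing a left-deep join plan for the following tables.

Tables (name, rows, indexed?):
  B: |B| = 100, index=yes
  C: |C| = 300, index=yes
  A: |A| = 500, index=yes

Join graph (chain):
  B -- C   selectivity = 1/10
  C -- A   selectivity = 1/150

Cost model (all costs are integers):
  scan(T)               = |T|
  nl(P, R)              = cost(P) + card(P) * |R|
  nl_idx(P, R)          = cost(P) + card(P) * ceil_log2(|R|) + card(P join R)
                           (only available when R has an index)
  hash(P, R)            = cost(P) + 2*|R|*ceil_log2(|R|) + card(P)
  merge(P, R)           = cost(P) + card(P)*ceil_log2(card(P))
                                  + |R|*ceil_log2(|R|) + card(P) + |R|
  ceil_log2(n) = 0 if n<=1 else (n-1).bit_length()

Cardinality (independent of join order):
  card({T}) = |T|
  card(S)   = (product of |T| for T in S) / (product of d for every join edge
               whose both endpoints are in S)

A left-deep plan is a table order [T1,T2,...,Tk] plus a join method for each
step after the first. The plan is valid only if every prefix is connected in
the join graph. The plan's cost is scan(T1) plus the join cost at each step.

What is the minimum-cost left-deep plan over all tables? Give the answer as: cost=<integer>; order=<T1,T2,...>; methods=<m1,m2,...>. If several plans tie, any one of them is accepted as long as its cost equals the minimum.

cost=6400; order=C,A,B; methods=nl_idx,hash

Selinger DP (subsets sized 1..n):
  {B}: scan cost=100, card=100
  {C}: scan cost=300, card=300
  {A}: scan cost=500, card=500
  {BC}: card=3000; try (B,hash)→2000, (C,merge)→3900, (C,nl_idx)→4000, (B,merge)→4100, (B,nl_idx)→5400, (C,hash)→5600 …(+2); best=2000 via (B,hash)
  {AC}: card=1000; try (A,nl_idx)→4000, (C,nl_idx)→6000, (C,hash)→6400, (A,merge)→8300, (C,merge)→8500, (A,hash)→9600 …(+2); best=4000 via (A,nl_idx)
  {ABC}: card=10000; try (B,hash)→6400, (A,hash)→14000, (B,merge)→15800, (B,nl_idx)→21000, (A,nl_idx)→39000, (A,merge)→46000 …(+2); best=6400 via (B,hash)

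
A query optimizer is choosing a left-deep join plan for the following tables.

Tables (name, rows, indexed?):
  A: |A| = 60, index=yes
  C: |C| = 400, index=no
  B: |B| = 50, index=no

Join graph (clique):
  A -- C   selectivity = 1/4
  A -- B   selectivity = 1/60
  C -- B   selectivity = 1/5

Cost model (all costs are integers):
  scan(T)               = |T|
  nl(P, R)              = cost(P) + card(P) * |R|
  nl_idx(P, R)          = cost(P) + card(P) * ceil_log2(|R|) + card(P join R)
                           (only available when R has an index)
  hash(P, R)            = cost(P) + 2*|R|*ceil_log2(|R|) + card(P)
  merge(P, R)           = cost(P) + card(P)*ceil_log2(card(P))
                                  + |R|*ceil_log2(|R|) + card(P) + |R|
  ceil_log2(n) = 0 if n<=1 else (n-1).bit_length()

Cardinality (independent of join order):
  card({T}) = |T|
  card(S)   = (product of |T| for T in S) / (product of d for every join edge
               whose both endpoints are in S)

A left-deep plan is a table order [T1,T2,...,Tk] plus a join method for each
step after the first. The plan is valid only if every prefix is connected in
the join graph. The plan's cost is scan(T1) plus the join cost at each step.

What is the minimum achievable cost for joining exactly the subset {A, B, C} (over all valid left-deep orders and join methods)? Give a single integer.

4750

Selinger DP over subsets of {A,B,C}:
  {A}: scan cost=60, card=60
  {C}: scan cost=400, card=400
  {B}: scan cost=50, card=50
  {AC}: card=6000; try (A,hash)→1520, (C,merge)→4480, (A,merge)→4820, (C,hash)→7320, (A,nl_idx)→8800, (C,nl)→24060 …(+1); best=1520 via (A,hash)
  {AB}: card=50; try (A,nl_idx)→400, (B,hash)→720, (A,hash)→820, (A,merge)→820, (B,merge)→830, (A,nl)→3050 …(+1); best=400 via (A,nl_idx)
  {BC}: card=4000; try (B,hash)→1400, (C,merge)→4400, (B,merge)→4750, (C,hash)→7300, (C,nl)→20050, (B,nl)→20400; best=1400 via (B,hash)
  {ABC}: card=1000; try (C,merge)→4750, (A,hash)→6120, (C,hash)→7650, (B,hash)→8120, (C,nl)→20400, (A,nl_idx)→26400 …(+4); best=4750 via (C,merge)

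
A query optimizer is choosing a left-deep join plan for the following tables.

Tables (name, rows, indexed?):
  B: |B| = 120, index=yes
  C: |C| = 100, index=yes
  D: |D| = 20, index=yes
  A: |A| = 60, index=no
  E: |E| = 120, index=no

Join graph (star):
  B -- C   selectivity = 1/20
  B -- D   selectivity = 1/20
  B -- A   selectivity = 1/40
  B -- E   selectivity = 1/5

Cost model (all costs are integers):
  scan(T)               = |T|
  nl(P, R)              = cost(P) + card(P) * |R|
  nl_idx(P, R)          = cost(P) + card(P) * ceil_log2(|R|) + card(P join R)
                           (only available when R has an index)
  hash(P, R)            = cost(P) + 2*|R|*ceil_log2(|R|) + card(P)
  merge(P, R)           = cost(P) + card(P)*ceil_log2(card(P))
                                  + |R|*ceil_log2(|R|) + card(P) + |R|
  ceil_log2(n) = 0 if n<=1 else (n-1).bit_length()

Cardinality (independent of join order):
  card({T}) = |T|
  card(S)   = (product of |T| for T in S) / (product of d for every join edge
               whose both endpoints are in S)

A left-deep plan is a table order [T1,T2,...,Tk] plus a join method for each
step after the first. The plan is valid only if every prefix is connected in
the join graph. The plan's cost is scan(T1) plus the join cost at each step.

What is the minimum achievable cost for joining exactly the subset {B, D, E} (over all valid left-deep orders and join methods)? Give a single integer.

Selinger DP over subsets of {B,D,E}:
  {B}: scan cost=120, card=120
  {D}: scan cost=20, card=20
  {E}: scan cost=120, card=120
  {BD}: card=120; try (B,nl_idx)→280, (D,hash)→440, (D,nl_idx)→840, (B,merge)→1100, (D,merge)→1200, (B,hash)→1720 …(+2); best=280 via (B,nl_idx)
  {BE}: card=2880; try (E,hash)→1920, (B,hash)→1920, (E,merge)→2040, (B,merge)→2040, (B,nl_idx)→3840, (E,nl)→14520 …(+1); best=1920 via (E,hash)
  {BDE}: card=2880; try (E,hash)→2080, (E,merge)→2200, (D,hash)→5000, (E,nl)→14680, (D,nl_idx)→19200, (D,merge)→39480 …(+1); best=2080 via (E,hash)

2080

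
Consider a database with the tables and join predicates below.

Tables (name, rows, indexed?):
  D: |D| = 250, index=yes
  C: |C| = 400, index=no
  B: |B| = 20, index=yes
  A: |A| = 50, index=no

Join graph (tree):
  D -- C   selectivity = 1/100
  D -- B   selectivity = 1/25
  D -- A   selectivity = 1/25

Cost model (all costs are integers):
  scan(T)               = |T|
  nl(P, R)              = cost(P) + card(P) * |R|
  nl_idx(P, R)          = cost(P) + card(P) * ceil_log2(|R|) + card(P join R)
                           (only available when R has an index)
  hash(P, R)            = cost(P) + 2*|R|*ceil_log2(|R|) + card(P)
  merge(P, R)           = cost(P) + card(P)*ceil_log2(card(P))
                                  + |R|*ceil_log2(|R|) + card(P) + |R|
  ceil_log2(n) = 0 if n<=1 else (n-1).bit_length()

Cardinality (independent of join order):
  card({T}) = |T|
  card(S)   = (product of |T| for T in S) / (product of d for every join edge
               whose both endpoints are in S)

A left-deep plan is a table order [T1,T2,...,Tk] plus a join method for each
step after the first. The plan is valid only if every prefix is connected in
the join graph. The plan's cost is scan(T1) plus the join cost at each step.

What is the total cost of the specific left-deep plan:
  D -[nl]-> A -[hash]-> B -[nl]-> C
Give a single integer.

173450

step 1: scan D: cost=250, card=250
step 2: join A via nl
    card(P join A) = 250*50/(25) = 500
    cost = 250 + 250*50 = 12750
step 3: join B via hash
    card(P join B) = 500*20/(25) = 400
    cost = 12750 + 2*20*5 + 500 = 13450
step 4: join C via nl
    card(P join C) = 400*400/(100) = 1600
    cost = 13450 + 400*400 = 173450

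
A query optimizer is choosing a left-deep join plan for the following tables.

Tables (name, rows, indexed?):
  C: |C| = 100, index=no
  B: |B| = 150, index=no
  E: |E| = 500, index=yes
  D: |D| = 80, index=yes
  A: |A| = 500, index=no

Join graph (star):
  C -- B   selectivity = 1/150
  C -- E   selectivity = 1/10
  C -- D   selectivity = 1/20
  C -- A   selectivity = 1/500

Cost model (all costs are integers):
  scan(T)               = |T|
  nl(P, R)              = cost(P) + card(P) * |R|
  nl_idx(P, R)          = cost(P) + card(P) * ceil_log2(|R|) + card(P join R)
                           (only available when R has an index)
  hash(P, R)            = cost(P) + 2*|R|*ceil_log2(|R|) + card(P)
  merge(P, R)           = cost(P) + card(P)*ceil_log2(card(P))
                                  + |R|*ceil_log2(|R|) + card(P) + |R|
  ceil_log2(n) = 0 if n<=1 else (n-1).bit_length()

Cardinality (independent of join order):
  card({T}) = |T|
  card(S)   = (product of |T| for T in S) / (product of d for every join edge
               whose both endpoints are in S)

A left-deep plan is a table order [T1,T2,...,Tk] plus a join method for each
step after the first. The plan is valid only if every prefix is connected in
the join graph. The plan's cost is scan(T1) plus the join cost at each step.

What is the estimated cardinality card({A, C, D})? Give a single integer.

Tables in S: A(500), C(100), D(80)
Edges inside S: C-D(d=20), C-A(d=500)
numerator = 500 * 100 * 80 = 4000000
denominator = 20 * 500 = 10000
card(S) = 4000000 / 10000 = 400

400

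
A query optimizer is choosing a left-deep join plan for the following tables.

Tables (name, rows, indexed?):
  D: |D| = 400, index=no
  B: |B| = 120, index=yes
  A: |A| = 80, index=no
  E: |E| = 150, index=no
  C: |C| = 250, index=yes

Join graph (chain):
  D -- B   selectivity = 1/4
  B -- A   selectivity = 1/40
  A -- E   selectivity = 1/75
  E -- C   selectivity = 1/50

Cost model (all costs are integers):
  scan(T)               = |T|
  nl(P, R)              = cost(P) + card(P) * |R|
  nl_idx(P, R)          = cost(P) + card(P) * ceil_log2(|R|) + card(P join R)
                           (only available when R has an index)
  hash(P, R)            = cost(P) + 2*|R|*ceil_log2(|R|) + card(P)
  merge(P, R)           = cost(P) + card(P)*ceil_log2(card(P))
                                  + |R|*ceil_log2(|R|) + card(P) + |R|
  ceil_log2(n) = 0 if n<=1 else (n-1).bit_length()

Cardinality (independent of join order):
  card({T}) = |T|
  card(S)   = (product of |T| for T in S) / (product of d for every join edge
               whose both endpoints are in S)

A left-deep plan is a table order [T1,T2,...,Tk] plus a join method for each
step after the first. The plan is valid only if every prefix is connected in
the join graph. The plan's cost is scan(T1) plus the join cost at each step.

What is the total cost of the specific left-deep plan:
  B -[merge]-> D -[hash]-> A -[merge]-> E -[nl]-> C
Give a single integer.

12403550

step 1: scan B: cost=120, card=120
step 2: join D via merge
    card(P join D) = 120*400/(4) = 12000
    cost = 120 + 120*7 + 400*9 + 120 + 400 = 5080
step 3: join A via hash
    card(P join A) = 12000*80/(40) = 24000
    cost = 5080 + 2*80*7 + 12000 = 18200
step 4: join E via merge
    card(P join E) = 24000*150/(75) = 48000
    cost = 18200 + 24000*15 + 150*8 + 24000 + 150 = 403550
step 5: join C via nl
    card(P join C) = 48000*250/(50) = 240000
    cost = 403550 + 48000*250 = 12403550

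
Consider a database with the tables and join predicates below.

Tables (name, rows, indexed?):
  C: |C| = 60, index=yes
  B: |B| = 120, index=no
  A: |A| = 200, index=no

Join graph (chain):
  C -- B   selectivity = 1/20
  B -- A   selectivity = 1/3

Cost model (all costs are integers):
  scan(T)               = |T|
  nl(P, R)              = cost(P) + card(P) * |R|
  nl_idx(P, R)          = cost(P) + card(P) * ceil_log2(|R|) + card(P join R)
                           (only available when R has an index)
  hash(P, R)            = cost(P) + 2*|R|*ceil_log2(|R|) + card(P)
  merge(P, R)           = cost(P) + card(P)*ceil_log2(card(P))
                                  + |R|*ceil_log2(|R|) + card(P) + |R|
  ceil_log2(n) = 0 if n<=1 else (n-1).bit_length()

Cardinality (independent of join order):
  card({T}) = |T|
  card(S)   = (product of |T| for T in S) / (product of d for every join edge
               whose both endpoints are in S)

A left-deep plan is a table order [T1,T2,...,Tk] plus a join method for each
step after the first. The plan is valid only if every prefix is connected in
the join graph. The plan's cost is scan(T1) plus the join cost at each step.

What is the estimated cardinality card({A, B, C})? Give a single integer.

Tables in S: A(200), B(120), C(60)
Edges inside S: C-B(d=20), B-A(d=3)
numerator = 200 * 120 * 60 = 1440000
denominator = 20 * 3 = 60
card(S) = 1440000 / 60 = 24000

24000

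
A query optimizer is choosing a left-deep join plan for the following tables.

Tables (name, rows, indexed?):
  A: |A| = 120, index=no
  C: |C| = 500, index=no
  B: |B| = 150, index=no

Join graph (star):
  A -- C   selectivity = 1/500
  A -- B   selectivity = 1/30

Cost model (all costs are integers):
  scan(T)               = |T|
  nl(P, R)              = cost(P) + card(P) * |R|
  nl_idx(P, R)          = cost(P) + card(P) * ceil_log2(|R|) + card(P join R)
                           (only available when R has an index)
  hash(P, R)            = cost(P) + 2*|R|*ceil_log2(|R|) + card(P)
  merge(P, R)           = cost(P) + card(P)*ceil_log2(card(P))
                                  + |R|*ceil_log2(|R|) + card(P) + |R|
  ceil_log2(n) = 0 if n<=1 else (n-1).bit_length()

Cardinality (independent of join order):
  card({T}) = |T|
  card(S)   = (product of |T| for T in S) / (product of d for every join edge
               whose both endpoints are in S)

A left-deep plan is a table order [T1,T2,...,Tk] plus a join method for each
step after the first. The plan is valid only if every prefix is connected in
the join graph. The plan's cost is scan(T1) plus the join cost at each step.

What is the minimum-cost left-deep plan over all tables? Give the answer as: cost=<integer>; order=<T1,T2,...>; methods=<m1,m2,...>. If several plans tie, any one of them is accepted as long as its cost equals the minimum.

Selinger DP (subsets sized 1..n):
  {A}: scan cost=120, card=120
  {C}: scan cost=500, card=500
  {B}: scan cost=150, card=150
  {AC}: card=120; try (A,hash)→2680, (C,merge)→6080, (A,merge)→6460, (C,hash)→9240, (C,nl)→60120, (A,nl)→60500; best=2680 via (A,hash)
  {AB}: card=600; try (A,hash)→1980, (B,merge)→2430, (A,merge)→2460, (B,hash)→2640, (B,nl)→18120, (A,nl)→18150; best=1980 via (A,hash)
  {ABC}: card=600; try (B,merge)→4990, (B,hash)→5200, (C,hash)→11580, (C,merge)→13580, (B,nl)→20680, (C,nl)→301980; best=4990 via (B,merge)

cost=4990; order=C,A,B; methods=hash,merge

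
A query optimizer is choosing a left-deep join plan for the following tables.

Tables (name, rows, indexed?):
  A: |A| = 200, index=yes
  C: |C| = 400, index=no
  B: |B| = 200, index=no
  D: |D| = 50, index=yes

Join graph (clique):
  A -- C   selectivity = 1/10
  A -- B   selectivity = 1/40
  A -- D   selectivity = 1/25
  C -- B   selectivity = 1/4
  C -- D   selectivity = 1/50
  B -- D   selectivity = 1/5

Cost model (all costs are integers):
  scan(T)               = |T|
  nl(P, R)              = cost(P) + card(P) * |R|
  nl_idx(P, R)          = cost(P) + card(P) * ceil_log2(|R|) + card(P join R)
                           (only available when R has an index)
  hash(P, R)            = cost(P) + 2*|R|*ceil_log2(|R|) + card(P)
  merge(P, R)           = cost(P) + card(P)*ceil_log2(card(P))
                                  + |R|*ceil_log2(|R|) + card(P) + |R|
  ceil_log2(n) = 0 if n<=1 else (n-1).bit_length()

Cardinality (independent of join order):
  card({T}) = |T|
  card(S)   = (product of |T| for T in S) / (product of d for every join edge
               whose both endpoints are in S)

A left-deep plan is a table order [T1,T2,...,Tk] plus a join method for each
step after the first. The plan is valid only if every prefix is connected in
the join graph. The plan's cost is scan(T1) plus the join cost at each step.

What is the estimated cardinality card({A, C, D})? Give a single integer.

320

Tables in S: A(200), C(400), D(50)
Edges inside S: A-C(d=10), A-D(d=25), C-D(d=50)
numerator = 200 * 400 * 50 = 4000000
denominator = 10 * 25 * 50 = 12500
card(S) = 4000000 / 12500 = 320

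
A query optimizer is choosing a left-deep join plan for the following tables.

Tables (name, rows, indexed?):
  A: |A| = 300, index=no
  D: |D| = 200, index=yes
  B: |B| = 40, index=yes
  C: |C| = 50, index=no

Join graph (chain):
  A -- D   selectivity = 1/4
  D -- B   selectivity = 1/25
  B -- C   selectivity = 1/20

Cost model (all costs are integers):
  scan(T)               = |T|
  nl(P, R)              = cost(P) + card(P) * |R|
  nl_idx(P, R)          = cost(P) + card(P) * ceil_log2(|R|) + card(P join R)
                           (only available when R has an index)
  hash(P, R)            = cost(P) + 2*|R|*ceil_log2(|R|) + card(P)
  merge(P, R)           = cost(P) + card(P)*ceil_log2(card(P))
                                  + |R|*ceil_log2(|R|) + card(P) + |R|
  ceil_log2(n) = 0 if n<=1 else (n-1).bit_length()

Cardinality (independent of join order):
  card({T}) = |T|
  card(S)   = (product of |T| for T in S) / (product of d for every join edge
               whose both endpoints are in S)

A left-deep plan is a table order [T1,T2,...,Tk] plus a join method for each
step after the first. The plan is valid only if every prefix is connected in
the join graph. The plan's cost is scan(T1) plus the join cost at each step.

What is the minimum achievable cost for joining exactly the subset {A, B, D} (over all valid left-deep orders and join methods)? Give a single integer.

6400

Selinger DP over subsets of {A,B,D}:
  {A}: scan cost=300, card=300
  {D}: scan cost=200, card=200
  {B}: scan cost=40, card=40
  {AD}: card=15000; try (D,hash)→3800, (A,merge)→5000, (D,merge)→5100, (A,hash)→5800, (D,nl_idx)→17700, (A,nl)→60200 …(+1); best=3800 via (D,hash)
  {BD}: card=320; try (D,nl_idx)→680, (B,hash)→880, (B,nl_idx)→1720, (D,merge)→2120, (B,merge)→2280, (D,hash)→3280 …(+2); best=680 via (D,nl_idx)
  {ABD}: card=24000; try (A,hash)→6400, (A,merge)→6880, (B,hash)→19280, (A,nl)→96680, (B,nl_idx)→117800, (B,merge)→229080 …(+1); best=6400 via (A,hash)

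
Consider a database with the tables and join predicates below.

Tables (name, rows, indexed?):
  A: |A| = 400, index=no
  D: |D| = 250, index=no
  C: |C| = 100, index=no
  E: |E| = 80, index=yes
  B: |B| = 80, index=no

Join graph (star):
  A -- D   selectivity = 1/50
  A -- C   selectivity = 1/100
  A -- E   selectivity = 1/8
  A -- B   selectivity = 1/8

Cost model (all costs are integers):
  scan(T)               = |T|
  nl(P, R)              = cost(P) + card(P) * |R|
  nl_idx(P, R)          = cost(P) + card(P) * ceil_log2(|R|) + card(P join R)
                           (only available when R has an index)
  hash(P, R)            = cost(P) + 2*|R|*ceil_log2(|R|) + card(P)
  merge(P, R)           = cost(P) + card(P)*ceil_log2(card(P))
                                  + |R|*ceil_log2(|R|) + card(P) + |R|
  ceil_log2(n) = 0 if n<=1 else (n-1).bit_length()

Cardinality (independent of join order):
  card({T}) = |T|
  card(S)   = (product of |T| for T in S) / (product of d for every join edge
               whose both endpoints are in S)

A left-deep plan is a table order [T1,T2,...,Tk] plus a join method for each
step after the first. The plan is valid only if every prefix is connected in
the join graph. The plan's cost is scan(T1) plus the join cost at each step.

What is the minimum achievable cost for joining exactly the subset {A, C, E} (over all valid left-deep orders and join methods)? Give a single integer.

3720

Selinger DP over subsets of {A,C,E}:
  {A}: scan cost=400, card=400
  {C}: scan cost=100, card=100
  {E}: scan cost=80, card=80
  {AC}: card=400; try (C,hash)→2200, (A,merge)→4900, (C,merge)→5200, (A,hash)→7400, (A,nl)→40100, (C,nl)→40400; best=2200 via (C,hash)
  {AE}: card=4000; try (E,hash)→1920, (A,merge)→4720, (E,merge)→5040, (E,nl_idx)→7200, (A,hash)→7360, (A,nl)→32080 …(+1); best=1920 via (E,hash)
  {ACE}: card=4000; try (E,hash)→3720, (E,merge)→6840, (C,hash)→7320, (E,nl_idx)→9000, (E,nl)→34200, (C,merge)→54720 …(+1); best=3720 via (E,hash)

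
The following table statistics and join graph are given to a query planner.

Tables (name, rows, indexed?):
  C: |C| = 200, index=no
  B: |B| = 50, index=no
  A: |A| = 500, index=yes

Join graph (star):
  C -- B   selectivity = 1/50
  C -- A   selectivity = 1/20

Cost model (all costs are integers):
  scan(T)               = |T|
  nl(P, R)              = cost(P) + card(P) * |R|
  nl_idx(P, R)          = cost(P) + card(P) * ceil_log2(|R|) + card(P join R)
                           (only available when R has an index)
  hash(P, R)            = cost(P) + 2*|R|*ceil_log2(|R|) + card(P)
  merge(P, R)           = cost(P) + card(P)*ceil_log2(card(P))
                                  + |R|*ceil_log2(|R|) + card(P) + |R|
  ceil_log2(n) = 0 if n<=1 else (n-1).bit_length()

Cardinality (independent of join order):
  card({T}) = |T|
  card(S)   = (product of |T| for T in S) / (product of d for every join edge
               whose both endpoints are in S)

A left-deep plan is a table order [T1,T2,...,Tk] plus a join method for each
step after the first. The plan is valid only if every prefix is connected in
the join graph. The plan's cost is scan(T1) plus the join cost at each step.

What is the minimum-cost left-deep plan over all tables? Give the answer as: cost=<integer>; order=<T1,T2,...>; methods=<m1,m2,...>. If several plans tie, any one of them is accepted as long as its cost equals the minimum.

cost=7800; order=C,B,A; methods=hash,merge

Selinger DP (subsets sized 1..n):
  {C}: scan cost=200, card=200
  {B}: scan cost=50, card=50
  {A}: scan cost=500, card=500
  {BC}: card=200; try (B,hash)→1000, (C,merge)→2200, (B,merge)→2350, (C,hash)→3300, (C,nl)→10050, (B,nl)→10200; best=1000 via (B,hash)
  {AC}: card=5000; try (C,hash)→4200, (A,merge)→7000, (A,nl_idx)→7000, (C,merge)→7300, (A,hash)→9400, (A,nl)→100200 …(+1); best=4200 via (C,hash)
  {ABC}: card=5000; try (A,merge)→7800, (A,nl_idx)→7800, (B,hash)→9800, (A,hash)→10200, (B,merge)→74550, (A,nl)→101000 …(+1); best=7800 via (A,merge)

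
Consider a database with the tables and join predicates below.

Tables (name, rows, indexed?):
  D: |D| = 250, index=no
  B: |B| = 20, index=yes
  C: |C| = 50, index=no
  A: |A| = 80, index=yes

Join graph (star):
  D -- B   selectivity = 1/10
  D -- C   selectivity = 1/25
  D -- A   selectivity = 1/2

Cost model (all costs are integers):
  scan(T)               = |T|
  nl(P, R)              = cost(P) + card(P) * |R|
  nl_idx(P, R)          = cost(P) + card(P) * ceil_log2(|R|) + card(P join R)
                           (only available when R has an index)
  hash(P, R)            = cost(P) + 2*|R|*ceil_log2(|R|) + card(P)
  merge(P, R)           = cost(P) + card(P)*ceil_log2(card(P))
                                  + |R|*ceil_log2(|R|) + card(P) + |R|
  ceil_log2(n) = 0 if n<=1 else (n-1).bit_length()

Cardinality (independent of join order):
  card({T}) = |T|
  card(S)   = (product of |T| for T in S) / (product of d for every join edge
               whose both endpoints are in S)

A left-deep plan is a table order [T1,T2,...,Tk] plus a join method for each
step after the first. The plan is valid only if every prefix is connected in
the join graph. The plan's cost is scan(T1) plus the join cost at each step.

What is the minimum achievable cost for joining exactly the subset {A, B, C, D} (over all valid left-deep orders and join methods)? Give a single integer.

Selinger DP over subsets of {A,B,C,D}:
  {D}: scan cost=250, card=250
  {B}: scan cost=20, card=20
  {C}: scan cost=50, card=50
  {A}: scan cost=80, card=80
  {BD}: card=500; try (B,hash)→700, (B,nl_idx)→2000, (D,merge)→2390, (B,merge)→2620, (D,hash)→4040, (D,nl)→5020 …(+1); best=700 via (B,hash)
  {CD}: card=500; try (C,hash)→1100, (D,merge)→2650, (C,merge)→2850, (D,hash)→4100, (D,nl)→12550, (C,nl)→12750; best=1100 via (C,hash)
  {AD}: card=10000; try (A,hash)→1620, (D,merge)→2970, (A,merge)→3140, (D,hash)→4160, (A,nl_idx)→12000, (D,nl)→20080 …(+1); best=1620 via (A,hash)
  {BCD}: card=1000; try (C,hash)→1800, (B,hash)→1800, (B,nl_idx)→4600, (C,merge)→6050, (B,merge)→6220, (B,nl)→11100 …(+1); best=1800 via (C,hash)
  {ABD}: card=20000; try (A,hash)→2320, (A,merge)→6340, (B,hash)→11820, (A,nl_idx)→24200, (A,nl)→40700, (B,nl_idx)→71620 …(+2); best=2320 via (A,hash)
  {ACD}: card=20000; try (A,hash)→2720, (A,merge)→6740, (C,hash)→12220, (A,nl_idx)→24600, (A,nl)→41100, (C,merge)→151970 …(+1); best=2720 via (A,hash)
  {ABCD}: card=40000; try (A,hash)→3920, (A,merge)→13440, (C,hash)→22920, (B,hash)→22920, (A,nl_idx)→48800, (A,nl)→81800 …(+5); best=3920 via (A,hash)

3920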